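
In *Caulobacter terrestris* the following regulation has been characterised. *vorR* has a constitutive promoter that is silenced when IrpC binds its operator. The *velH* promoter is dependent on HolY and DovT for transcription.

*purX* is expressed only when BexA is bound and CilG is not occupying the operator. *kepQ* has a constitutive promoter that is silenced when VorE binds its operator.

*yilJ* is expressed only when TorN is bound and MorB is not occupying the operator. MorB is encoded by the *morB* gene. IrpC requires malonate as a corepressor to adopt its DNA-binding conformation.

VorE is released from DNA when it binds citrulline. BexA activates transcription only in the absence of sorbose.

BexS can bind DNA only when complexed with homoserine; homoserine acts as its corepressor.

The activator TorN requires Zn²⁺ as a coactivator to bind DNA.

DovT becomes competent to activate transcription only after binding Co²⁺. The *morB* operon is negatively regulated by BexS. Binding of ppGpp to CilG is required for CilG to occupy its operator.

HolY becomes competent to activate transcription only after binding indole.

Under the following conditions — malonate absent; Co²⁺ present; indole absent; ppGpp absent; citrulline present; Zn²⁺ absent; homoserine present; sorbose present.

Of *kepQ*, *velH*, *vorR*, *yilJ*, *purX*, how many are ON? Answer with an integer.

Citrulline is present, so VorE is inactive.
With no repressor bound, *kepQ* is transcribed.
→ *kepQ* is ON.
Indole is absent, so HolY is inactive.
Co²⁺ is present, so DovT is active.
Required activator HolY is absent, so *velH* is not transcribed.
→ *velH* is OFF.
Malonate is absent, so IrpC is inactive.
With no repressor bound, *vorR* is transcribed.
→ *vorR* is ON.
Homoserine is present, so BexS is active.
With repressor BexS bound, *morB* is not transcribed.
So MorB is not produced.
Zn²⁺ is absent, so TorN is inactive.
Required activator TorN is absent, so *yilJ* is not transcribed.
→ *yilJ* is OFF.
ppGpp is absent, so CilG is inactive.
Sorbose is present, so BexA is inactive.
Required activator BexA is absent, so *purX* is not transcribed.
→ *purX* is OFF.
2 of the 5 genes are transcribed.

2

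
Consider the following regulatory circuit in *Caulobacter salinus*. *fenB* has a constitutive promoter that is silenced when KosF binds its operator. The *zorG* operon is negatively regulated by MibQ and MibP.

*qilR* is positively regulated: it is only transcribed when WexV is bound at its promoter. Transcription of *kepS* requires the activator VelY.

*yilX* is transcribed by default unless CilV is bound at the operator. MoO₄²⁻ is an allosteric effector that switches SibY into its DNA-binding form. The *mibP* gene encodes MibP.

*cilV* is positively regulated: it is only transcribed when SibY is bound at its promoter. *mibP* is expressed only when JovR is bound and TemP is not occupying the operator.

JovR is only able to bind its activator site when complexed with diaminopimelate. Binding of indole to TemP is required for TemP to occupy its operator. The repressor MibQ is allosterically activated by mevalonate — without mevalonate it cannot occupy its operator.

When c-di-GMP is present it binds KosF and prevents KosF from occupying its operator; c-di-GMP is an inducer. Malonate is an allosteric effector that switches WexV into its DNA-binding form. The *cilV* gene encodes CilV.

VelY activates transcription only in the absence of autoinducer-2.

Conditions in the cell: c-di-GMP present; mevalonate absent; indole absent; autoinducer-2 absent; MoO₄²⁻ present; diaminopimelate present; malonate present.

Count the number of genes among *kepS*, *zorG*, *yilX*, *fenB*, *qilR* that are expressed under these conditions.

3

Autoinducer-2 is absent, so VelY is active.
No repressor is bound and VelY is active, so *kepS* is transcribed.
→ *kepS* is ON.
Mevalonate is absent, so MibQ is inactive.
Indole is absent, so TemP is inactive.
Diaminopimelate is present, so JovR is active.
No repressor is bound and JovR is active, so *mibP* is transcribed.
So MibP is produced and active.
With repressor MibP bound, *zorG* is not transcribed.
→ *zorG* is OFF.
MoO₄²⁻ is present, so SibY is active.
No repressor is bound and SibY is active, so *cilV* is transcribed.
So CilV is produced and active.
With repressor CilV bound, *yilX* is not transcribed.
→ *yilX* is OFF.
c-di-GMP is present, so KosF is inactive.
With no repressor bound, *fenB* is transcribed.
→ *fenB* is ON.
Malonate is present, so WexV is active.
No repressor is bound and WexV is active, so *qilR* is transcribed.
→ *qilR* is ON.
3 of the 5 genes are transcribed.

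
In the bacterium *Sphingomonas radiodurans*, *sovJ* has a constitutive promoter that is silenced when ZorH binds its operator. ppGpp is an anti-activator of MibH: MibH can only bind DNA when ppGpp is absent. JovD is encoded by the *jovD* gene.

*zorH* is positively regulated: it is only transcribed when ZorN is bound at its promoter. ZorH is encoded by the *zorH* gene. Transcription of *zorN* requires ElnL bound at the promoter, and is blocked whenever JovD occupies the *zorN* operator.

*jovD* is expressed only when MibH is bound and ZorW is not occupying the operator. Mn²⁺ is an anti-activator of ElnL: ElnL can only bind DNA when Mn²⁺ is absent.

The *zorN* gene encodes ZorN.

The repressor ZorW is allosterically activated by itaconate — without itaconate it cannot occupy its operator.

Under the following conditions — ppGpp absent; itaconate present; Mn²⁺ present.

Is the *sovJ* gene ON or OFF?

ON

ppGpp is absent, so MibH is active.
Itaconate is present, so ZorW is active.
With repressor ZorW bound, *jovD* is not transcribed.
So JovD is not produced.
Mn²⁺ is present, so ElnL is inactive.
Required activator ElnL is absent, so *zorN* is not transcribed.
So ZorN is not produced.
Required activator ZorN is absent, so *zorH* is not transcribed.
So ZorH is not produced.
With no repressor bound, *sovJ* is transcribed.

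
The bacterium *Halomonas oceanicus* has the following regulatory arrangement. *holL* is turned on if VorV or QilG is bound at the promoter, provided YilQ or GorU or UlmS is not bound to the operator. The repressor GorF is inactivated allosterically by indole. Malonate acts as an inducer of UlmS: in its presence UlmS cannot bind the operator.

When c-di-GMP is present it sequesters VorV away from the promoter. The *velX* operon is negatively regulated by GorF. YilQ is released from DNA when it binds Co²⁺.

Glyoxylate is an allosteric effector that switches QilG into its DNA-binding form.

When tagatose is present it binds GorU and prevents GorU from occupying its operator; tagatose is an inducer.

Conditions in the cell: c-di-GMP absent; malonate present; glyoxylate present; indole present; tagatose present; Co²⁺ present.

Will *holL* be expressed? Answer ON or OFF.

ON

Co²⁺ is present, so YilQ is inactive.
c-di-GMP is absent, so VorV is active.
Tagatose is present, so GorU is inactive.
Glyoxylate is present, so QilG is active.
Malonate is present, so UlmS is inactive.
Activator VorV is present, so *holL* is transcribed.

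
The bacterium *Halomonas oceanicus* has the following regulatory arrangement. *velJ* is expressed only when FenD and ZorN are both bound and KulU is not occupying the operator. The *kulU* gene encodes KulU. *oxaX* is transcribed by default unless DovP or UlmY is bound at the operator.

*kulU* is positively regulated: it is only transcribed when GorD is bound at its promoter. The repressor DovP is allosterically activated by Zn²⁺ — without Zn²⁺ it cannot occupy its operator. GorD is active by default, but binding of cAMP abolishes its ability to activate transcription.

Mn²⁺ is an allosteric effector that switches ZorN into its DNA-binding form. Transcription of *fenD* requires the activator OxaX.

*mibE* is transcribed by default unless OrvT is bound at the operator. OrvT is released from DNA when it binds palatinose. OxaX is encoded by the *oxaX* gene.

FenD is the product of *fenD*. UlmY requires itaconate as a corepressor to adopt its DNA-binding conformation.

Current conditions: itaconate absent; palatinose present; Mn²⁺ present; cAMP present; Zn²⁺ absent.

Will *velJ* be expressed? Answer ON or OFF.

ON

Zn²⁺ is absent, so DovP is inactive.
Itaconate is absent, so UlmY is inactive.
With no repressor bound, *oxaX* is transcribed.
So OxaX is produced and active.
No repressor is bound and OxaX is active, so *fenD* is transcribed.
So FenD is produced and active.
cAMP is present, so GorD is inactive.
Required activator GorD is absent, so *kulU* is not transcribed.
So KulU is not produced.
Mn²⁺ is present, so ZorN is active.
No repressor is bound and FenD and ZorN are active, so *velJ* is transcribed.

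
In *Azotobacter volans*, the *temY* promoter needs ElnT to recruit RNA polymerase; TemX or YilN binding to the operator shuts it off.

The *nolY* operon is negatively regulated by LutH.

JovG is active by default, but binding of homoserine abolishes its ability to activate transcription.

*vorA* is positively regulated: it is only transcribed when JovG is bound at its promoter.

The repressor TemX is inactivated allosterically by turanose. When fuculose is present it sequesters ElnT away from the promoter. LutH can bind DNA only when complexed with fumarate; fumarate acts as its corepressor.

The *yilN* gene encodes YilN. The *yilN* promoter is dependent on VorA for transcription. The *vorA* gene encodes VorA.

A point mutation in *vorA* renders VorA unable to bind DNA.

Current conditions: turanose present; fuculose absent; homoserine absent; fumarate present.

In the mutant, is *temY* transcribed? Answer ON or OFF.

Turanose is present, so TemX is inactive.
VorA is non-functional in this strain, so it has no effect.
Required activator VorA is absent, so *yilN* is not transcribed.
So YilN is not produced.
Fuculose is absent, so ElnT is active.
No repressor is bound and ElnT is active, so *temY* is transcribed.

ON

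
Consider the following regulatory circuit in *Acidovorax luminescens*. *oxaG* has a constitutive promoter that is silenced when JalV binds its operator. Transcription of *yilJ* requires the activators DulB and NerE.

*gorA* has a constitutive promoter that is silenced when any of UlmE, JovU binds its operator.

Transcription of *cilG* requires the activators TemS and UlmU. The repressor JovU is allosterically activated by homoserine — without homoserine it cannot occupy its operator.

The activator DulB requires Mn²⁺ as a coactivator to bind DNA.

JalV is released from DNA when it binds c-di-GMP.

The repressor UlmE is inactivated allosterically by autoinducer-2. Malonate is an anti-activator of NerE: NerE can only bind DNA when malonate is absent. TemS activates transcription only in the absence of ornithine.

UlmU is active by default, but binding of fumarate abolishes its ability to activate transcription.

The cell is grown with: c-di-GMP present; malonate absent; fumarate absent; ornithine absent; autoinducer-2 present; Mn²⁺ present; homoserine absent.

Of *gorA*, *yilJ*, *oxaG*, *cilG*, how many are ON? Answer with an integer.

4

Autoinducer-2 is present, so UlmE is inactive.
Homoserine is absent, so JovU is inactive.
With no repressor bound, *gorA* is transcribed.
→ *gorA* is ON.
Mn²⁺ is present, so DulB is active.
Malonate is absent, so NerE is active.
No repressor is bound and DulB and NerE are active, so *yilJ* is transcribed.
→ *yilJ* is ON.
c-di-GMP is present, so JalV is inactive.
With no repressor bound, *oxaG* is transcribed.
→ *oxaG* is ON.
Ornithine is absent, so TemS is active.
Fumarate is absent, so UlmU is active.
No repressor is bound and TemS and UlmU are active, so *cilG* is transcribed.
→ *cilG* is ON.
4 of the 4 genes are transcribed.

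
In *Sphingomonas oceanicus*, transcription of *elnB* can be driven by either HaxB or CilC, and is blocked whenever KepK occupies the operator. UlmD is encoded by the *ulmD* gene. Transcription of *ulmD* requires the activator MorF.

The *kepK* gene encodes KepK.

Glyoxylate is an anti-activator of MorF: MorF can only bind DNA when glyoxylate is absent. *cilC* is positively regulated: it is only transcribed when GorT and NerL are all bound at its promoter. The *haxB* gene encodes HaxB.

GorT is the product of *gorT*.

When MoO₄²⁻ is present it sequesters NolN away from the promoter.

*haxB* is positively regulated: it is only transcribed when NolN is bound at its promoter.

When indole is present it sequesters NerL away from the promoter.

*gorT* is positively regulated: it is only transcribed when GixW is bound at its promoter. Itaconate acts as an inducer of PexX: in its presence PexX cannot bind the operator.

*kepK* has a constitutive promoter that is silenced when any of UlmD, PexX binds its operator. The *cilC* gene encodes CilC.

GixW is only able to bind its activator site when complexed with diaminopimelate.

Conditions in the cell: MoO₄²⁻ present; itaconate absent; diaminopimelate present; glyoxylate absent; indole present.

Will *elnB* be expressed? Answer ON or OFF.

Glyoxylate is absent, so MorF is active.
No repressor is bound and MorF is active, so *ulmD* is transcribed.
So UlmD is produced and active.
Itaconate is absent, so PexX is active.
With repressor UlmD bound, *kepK* is not transcribed.
So KepK is not produced.
MoO₄²⁻ is present, so NolN is inactive.
Required activator NolN is absent, so *haxB* is not transcribed.
So HaxB is not produced.
Diaminopimelate is present, so GixW is active.
No repressor is bound and GixW is active, so *gorT* is transcribed.
So GorT is produced and active.
Indole is present, so NerL is inactive.
Required activator NerL is absent, so *cilC* is not transcribed.
So CilC is not produced.
No activator is available at the *elnB* promoter, so *elnB* is not transcribed.

OFF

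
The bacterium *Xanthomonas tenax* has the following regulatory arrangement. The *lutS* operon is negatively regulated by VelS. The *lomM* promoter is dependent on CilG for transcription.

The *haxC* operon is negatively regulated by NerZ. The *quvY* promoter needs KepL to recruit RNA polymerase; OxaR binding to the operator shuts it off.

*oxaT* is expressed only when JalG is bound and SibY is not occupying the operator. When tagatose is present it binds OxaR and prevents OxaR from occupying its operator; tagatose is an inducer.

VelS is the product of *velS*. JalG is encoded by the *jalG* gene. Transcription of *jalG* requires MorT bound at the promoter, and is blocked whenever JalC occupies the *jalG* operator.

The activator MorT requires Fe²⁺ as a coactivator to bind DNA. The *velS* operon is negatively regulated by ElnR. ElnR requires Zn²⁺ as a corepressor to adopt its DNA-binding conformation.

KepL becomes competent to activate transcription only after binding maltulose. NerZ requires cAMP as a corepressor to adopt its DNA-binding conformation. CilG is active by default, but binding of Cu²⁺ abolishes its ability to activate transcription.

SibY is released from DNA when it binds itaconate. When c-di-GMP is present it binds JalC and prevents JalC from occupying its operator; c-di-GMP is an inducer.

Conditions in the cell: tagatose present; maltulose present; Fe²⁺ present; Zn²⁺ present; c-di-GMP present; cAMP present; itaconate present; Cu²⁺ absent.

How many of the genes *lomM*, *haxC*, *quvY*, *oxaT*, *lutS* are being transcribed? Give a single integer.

4

Cu²⁺ is absent, so CilG is active.
No repressor is bound and CilG is active, so *lomM* is transcribed.
→ *lomM* is ON.
cAMP is present, so NerZ is active.
With repressor NerZ bound, *haxC* is not transcribed.
→ *haxC* is OFF.
Maltulose is present, so KepL is active.
Tagatose is present, so OxaR is inactive.
No repressor is bound and KepL is active, so *quvY* is transcribed.
→ *quvY* is ON.
Itaconate is present, so SibY is inactive.
Fe²⁺ is present, so MorT is active.
c-di-GMP is present, so JalC is inactive.
No repressor is bound and MorT is active, so *jalG* is transcribed.
So JalG is produced and active.
No repressor is bound and JalG is active, so *oxaT* is transcribed.
→ *oxaT* is ON.
Zn²⁺ is present, so ElnR is active.
With repressor ElnR bound, *velS* is not transcribed.
So VelS is not produced.
With no repressor bound, *lutS* is transcribed.
→ *lutS* is ON.
4 of the 5 genes are transcribed.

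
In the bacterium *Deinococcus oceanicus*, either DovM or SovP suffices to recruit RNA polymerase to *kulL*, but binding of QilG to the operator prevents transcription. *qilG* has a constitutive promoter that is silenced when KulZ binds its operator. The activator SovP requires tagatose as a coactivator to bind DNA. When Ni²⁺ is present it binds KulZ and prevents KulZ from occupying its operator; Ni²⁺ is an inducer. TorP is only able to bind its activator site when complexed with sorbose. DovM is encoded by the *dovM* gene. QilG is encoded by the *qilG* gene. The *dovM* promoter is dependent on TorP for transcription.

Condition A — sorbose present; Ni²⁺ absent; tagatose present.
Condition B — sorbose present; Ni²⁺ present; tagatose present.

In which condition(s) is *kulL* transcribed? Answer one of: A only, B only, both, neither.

Condition A:
Sorbose is present, so TorP is active.
No repressor is bound and TorP is active, so *dovM* is transcribed.
So DovM is produced and active.
Ni²⁺ is absent, so KulZ is active.
With repressor KulZ bound, *qilG* is not transcribed.
So QilG is not produced.
Tagatose is present, so SovP is active.
Activator DovM is present, so *kulL* is transcribed.
→ *kulL* is ON in A.
Condition B:
Sorbose is present, so TorP is active.
No repressor is bound and TorP is active, so *dovM* is transcribed.
So DovM is produced and active.
Ni²⁺ is present, so KulZ is inactive.
With no repressor bound, *qilG* is transcribed.
So QilG is produced and active.
Tagatose is present, so SovP is active.
With repressor QilG bound, *kulL* is not transcribed.
→ *kulL* is OFF in B.

A only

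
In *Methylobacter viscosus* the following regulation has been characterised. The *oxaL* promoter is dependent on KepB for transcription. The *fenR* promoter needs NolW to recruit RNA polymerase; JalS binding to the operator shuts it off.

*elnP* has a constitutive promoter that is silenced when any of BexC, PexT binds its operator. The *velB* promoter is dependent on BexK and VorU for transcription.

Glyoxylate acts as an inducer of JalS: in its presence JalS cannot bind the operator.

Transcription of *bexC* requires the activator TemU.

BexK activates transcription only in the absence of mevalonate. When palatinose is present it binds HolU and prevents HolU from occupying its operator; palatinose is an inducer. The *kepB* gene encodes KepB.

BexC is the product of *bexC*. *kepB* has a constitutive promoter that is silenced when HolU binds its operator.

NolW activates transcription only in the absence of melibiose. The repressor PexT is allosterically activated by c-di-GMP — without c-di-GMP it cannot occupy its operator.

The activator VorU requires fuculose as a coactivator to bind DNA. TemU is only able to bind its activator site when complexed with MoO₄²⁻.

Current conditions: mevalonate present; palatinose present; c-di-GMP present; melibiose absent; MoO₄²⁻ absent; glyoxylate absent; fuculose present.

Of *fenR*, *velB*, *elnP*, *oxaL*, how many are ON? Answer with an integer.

1

Glyoxylate is absent, so JalS is active.
Melibiose is absent, so NolW is active.
With repressor JalS bound, *fenR* is not transcribed.
→ *fenR* is OFF.
Mevalonate is present, so BexK is inactive.
Fuculose is present, so VorU is active.
Required activator BexK is absent, so *velB* is not transcribed.
→ *velB* is OFF.
MoO₄²⁻ is absent, so TemU is inactive.
Required activator TemU is absent, so *bexC* is not transcribed.
So BexC is not produced.
c-di-GMP is present, so PexT is active.
With repressor PexT bound, *elnP* is not transcribed.
→ *elnP* is OFF.
Palatinose is present, so HolU is inactive.
With no repressor bound, *kepB* is transcribed.
So KepB is produced and active.
No repressor is bound and KepB is active, so *oxaL* is transcribed.
→ *oxaL* is ON.
1 of the 4 genes is transcribed.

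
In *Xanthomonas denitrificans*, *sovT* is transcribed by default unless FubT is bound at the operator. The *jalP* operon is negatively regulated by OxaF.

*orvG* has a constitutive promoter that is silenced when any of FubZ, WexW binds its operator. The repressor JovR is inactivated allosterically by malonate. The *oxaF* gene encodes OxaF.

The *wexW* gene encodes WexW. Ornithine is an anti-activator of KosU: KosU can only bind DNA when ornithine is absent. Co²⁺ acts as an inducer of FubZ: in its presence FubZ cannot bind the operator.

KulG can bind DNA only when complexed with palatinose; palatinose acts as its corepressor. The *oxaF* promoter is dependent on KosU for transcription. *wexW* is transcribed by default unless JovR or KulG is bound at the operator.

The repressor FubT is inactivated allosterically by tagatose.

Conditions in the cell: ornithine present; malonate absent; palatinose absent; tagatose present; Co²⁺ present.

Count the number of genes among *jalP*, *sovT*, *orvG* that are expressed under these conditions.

Ornithine is present, so KosU is inactive.
Required activator KosU is absent, so *oxaF* is not transcribed.
So OxaF is not produced.
With no repressor bound, *jalP* is transcribed.
→ *jalP* is ON.
Tagatose is present, so FubT is inactive.
With no repressor bound, *sovT* is transcribed.
→ *sovT* is ON.
Co²⁺ is present, so FubZ is inactive.
Malonate is absent, so JovR is active.
Palatinose is absent, so KulG is inactive.
With repressor JovR bound, *wexW* is not transcribed.
So WexW is not produced.
With no repressor bound, *orvG* is transcribed.
→ *orvG* is ON.
3 of the 3 genes are transcribed.

3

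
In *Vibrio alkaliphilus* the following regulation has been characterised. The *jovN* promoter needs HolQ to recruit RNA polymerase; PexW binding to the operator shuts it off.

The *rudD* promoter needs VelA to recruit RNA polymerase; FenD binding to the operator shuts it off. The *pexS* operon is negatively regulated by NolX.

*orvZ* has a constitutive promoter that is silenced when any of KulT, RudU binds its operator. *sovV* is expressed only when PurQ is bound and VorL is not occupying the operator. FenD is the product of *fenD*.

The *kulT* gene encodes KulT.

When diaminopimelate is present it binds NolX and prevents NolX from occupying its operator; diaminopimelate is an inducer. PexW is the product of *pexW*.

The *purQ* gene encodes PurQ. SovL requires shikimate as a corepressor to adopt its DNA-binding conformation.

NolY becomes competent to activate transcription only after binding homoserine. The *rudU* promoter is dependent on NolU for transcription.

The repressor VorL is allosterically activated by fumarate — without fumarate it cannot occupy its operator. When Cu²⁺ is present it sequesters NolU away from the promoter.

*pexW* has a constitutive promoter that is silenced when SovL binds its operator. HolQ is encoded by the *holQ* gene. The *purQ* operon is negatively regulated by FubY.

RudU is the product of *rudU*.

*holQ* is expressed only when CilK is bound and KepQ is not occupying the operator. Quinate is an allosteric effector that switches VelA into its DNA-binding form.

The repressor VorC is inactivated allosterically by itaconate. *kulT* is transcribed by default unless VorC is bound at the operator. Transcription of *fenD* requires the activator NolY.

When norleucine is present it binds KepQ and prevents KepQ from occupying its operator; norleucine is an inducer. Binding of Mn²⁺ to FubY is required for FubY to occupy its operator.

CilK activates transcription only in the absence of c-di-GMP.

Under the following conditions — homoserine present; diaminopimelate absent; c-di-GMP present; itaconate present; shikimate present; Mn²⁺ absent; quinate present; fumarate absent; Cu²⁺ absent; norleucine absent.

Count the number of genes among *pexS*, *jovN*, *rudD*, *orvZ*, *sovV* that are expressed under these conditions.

Diaminopimelate is absent, so NolX is active.
With repressor NolX bound, *pexS* is not transcribed.
→ *pexS* is OFF.
Norleucine is absent, so KepQ is active.
c-di-GMP is present, so CilK is inactive.
With repressor KepQ bound, *holQ* is not transcribed.
So HolQ is not produced.
Shikimate is present, so SovL is active.
With repressor SovL bound, *pexW* is not transcribed.
So PexW is not produced.
Required activator HolQ is absent, so *jovN* is not transcribed.
→ *jovN* is OFF.
Homoserine is present, so NolY is active.
No repressor is bound and NolY is active, so *fenD* is transcribed.
So FenD is produced and active.
Quinate is present, so VelA is active.
With repressor FenD bound, *rudD* is not transcribed.
→ *rudD* is OFF.
Itaconate is present, so VorC is inactive.
With no repressor bound, *kulT* is transcribed.
So KulT is produced and active.
Cu²⁺ is absent, so NolU is active.
No repressor is bound and NolU is active, so *rudU* is transcribed.
So RudU is produced and active.
With repressor KulT bound, *orvZ* is not transcribed.
→ *orvZ* is OFF.
Fumarate is absent, so VorL is inactive.
Mn²⁺ is absent, so FubY is inactive.
With no repressor bound, *purQ* is transcribed.
So PurQ is produced and active.
No repressor is bound and PurQ is active, so *sovV* is transcribed.
→ *sovV* is ON.
1 of the 5 genes is transcribed.

1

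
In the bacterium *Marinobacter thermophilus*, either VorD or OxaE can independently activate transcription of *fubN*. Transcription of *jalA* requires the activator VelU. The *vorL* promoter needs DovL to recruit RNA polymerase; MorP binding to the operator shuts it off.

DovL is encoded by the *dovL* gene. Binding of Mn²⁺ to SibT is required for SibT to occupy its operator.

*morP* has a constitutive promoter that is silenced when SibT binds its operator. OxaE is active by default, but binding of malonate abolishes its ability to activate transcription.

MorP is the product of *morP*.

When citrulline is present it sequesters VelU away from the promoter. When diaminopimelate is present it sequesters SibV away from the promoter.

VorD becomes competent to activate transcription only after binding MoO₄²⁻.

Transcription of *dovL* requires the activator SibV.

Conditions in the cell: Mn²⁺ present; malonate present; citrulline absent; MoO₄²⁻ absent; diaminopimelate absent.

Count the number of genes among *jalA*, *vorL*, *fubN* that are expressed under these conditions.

Citrulline is absent, so VelU is active.
No repressor is bound and VelU is active, so *jalA* is transcribed.
→ *jalA* is ON.
Diaminopimelate is absent, so SibV is active.
No repressor is bound and SibV is active, so *dovL* is transcribed.
So DovL is produced and active.
Mn²⁺ is present, so SibT is active.
With repressor SibT bound, *morP* is not transcribed.
So MorP is not produced.
No repressor is bound and DovL is active, so *vorL* is transcribed.
→ *vorL* is ON.
MoO₄²⁻ is absent, so VorD is inactive.
Malonate is present, so OxaE is inactive.
No activator is available at the *fubN* promoter, so *fubN* is not transcribed.
→ *fubN* is OFF.
2 of the 3 genes are transcribed.

2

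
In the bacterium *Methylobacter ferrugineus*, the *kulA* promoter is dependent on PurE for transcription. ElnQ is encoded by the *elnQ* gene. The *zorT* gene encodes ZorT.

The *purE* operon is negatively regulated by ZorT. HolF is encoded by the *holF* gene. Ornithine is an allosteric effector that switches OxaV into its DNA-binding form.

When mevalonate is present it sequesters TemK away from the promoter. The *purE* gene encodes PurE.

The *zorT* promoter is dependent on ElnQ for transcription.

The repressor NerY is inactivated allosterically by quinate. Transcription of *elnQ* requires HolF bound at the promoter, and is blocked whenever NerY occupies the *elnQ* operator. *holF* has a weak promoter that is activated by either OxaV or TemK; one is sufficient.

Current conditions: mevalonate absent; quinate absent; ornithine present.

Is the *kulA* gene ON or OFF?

Ornithine is present, so OxaV is active.
Mevalonate is absent, so TemK is active.
Activator OxaV is present, so *holF* is transcribed.
So HolF is produced and active.
Quinate is absent, so NerY is active.
With repressor NerY bound, *elnQ* is not transcribed.
So ElnQ is not produced.
Required activator ElnQ is absent, so *zorT* is not transcribed.
So ZorT is not produced.
With no repressor bound, *purE* is transcribed.
So PurE is produced and active.
No repressor is bound and PurE is active, so *kulA* is transcribed.

ON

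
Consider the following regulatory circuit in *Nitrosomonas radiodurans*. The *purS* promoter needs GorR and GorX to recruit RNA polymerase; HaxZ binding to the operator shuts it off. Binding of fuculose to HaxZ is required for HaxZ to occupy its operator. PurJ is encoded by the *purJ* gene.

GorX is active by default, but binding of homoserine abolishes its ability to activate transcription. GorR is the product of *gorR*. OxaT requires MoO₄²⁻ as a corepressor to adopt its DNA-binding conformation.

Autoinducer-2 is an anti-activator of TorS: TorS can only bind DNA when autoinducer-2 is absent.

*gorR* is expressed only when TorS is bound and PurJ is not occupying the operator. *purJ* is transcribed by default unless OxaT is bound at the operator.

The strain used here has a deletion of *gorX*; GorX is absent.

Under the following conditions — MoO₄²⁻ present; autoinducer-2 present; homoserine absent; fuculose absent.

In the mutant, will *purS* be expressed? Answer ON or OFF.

OFF

Autoinducer-2 is present, so TorS is inactive.
MoO₄²⁻ is present, so OxaT is active.
With repressor OxaT bound, *purJ* is not transcribed.
So PurJ is not produced.
Required activator TorS is absent, so *gorR* is not transcribed.
So GorR is not produced.
GorX is non-functional in this strain, so it has no effect.
Fuculose is absent, so HaxZ is inactive.
Required activator GorR is absent, so *purS* is not transcribed.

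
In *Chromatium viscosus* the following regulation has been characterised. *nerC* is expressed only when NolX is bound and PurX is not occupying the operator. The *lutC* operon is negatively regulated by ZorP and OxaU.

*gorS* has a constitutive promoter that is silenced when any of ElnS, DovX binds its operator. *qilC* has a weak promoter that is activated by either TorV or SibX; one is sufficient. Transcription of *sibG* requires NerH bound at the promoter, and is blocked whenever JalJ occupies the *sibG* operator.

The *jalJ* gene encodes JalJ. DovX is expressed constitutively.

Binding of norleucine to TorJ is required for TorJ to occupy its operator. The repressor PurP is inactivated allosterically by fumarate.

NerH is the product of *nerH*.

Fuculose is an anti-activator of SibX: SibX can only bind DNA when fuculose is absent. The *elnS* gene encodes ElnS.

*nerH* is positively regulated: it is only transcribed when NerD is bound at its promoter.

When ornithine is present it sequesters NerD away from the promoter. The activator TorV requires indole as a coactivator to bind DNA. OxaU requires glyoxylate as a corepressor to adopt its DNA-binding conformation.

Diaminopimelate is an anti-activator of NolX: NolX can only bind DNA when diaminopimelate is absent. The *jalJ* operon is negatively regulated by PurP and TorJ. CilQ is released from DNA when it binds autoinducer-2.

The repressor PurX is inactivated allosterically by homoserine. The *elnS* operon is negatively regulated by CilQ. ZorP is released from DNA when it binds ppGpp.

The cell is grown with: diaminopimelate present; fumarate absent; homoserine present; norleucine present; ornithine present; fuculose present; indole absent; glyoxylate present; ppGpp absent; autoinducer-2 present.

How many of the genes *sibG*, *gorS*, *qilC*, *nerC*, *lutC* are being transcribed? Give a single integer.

Ornithine is present, so NerD is inactive.
Required activator NerD is absent, so *nerH* is not transcribed.
So NerH is not produced.
Fumarate is absent, so PurP is active.
Norleucine is present, so TorJ is active.
With repressor PurP bound, *jalJ* is not transcribed.
So JalJ is not produced.
Required activator NerH is absent, so *sibG* is not transcribed.
→ *sibG* is OFF.
Autoinducer-2 is present, so CilQ is inactive.
With no repressor bound, *elnS* is transcribed.
So ElnS is produced and active.
DovX is produced constitutively and is active.
With repressor ElnS bound, *gorS* is not transcribed.
→ *gorS* is OFF.
Indole is absent, so TorV is inactive.
Fuculose is present, so SibX is inactive.
No activator is available at the *qilC* promoter, so *qilC* is not transcribed.
→ *qilC* is OFF.
Homoserine is present, so PurX is inactive.
Diaminopimelate is present, so NolX is inactive.
Required activator NolX is absent, so *nerC* is not transcribed.
→ *nerC* is OFF.
ppGpp is absent, so ZorP is active.
Glyoxylate is present, so OxaU is active.
With repressor ZorP bound, *lutC* is not transcribed.
→ *lutC* is OFF.
0 of the 5 genes are transcribed.

0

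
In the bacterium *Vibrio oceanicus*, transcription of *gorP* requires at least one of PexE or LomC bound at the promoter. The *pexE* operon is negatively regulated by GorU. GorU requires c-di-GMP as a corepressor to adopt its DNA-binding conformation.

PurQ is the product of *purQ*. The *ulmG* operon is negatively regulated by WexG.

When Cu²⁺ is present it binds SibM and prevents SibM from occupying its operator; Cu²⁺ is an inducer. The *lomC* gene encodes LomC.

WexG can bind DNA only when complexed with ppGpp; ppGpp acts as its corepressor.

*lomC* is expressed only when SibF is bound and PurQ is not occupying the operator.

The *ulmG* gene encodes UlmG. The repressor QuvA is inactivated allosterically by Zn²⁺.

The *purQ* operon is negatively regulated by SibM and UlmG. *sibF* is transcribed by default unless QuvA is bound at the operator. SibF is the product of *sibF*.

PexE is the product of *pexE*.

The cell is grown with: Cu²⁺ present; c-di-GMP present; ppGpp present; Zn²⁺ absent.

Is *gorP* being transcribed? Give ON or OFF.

OFF

c-di-GMP is present, so GorU is active.
With repressor GorU bound, *pexE* is not transcribed.
So PexE is not produced.
Zn²⁺ is absent, so QuvA is active.
With repressor QuvA bound, *sibF* is not transcribed.
So SibF is not produced.
Cu²⁺ is present, so SibM is inactive.
ppGpp is present, so WexG is active.
With repressor WexG bound, *ulmG* is not transcribed.
So UlmG is not produced.
With no repressor bound, *purQ* is transcribed.
So PurQ is produced and active.
With repressor PurQ bound, *lomC* is not transcribed.
So LomC is not produced.
No activator is available at the *gorP* promoter, so *gorP* is not transcribed.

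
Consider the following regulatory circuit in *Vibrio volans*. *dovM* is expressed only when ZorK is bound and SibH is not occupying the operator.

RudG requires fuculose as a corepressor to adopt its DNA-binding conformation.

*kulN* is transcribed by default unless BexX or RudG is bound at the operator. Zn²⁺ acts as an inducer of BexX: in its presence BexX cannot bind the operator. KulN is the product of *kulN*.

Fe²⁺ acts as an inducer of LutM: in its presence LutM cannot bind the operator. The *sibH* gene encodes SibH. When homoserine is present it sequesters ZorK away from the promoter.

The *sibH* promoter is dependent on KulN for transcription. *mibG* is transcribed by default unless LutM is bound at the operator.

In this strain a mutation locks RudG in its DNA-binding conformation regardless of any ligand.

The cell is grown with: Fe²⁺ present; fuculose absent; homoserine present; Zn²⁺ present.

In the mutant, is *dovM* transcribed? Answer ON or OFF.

Zn²⁺ is present, so BexX is inactive.
RudG is constitutively active in this strain.
With repressor RudG bound, *kulN* is not transcribed.
So KulN is not produced.
Required activator KulN is absent, so *sibH* is not transcribed.
So SibH is not produced.
Homoserine is present, so ZorK is inactive.
Required activator ZorK is absent, so *dovM* is not transcribed.

OFF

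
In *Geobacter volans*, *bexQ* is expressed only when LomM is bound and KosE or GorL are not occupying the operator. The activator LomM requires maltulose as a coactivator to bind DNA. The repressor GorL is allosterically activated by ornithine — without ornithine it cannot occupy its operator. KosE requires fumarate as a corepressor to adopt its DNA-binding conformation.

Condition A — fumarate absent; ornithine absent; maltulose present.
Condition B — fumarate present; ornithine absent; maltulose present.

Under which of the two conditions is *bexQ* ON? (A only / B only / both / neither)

Condition A:
Fumarate is absent, so KosE is inactive.
Ornithine is absent, so GorL is inactive.
Maltulose is present, so LomM is active.
No repressor is bound and LomM is active, so *bexQ* is transcribed.
→ *bexQ* is ON in A.
Condition B:
Fumarate is present, so KosE is active.
Ornithine is absent, so GorL is inactive.
Maltulose is present, so LomM is active.
With repressor KosE bound, *bexQ* is not transcribed.
→ *bexQ* is OFF in B.

A only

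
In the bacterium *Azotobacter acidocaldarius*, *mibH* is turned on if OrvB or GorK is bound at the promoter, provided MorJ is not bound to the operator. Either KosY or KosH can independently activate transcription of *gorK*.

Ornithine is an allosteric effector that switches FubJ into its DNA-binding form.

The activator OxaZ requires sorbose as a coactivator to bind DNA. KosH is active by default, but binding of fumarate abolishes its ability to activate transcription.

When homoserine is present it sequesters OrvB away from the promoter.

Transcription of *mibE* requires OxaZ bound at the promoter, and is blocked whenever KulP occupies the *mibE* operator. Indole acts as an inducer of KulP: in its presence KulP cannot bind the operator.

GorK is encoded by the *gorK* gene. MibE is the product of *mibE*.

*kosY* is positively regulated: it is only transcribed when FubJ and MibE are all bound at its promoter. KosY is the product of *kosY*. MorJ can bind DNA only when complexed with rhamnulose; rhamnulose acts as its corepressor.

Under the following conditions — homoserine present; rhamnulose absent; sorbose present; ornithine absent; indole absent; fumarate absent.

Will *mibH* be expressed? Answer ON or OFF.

ON

Rhamnulose is absent, so MorJ is inactive.
Homoserine is present, so OrvB is inactive.
Ornithine is absent, so FubJ is inactive.
Sorbose is present, so OxaZ is active.
Indole is absent, so KulP is active.
With repressor KulP bound, *mibE* is not transcribed.
So MibE is not produced.
Required activator FubJ is absent, so *kosY* is not transcribed.
So KosY is not produced.
Fumarate is absent, so KosH is active.
Activator KosH is present, so *gorK* is transcribed.
So GorK is produced and active.
Activator GorK is present, so *mibH* is transcribed.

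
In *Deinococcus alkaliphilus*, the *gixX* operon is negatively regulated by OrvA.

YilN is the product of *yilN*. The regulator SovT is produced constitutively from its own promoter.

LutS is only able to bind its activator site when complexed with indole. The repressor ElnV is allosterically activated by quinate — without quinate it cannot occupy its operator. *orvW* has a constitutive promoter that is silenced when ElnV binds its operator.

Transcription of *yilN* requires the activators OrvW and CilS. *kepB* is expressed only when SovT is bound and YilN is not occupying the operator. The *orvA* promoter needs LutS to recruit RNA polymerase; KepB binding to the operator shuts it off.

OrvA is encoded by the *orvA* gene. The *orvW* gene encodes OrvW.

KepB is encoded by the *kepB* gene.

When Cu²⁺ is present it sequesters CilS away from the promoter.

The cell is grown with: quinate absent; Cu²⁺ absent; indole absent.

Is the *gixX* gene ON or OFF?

Quinate is absent, so ElnV is inactive.
With no repressor bound, *orvW* is transcribed.
So OrvW is produced and active.
Cu²⁺ is absent, so CilS is active.
No repressor is bound and OrvW and CilS are active, so *yilN* is transcribed.
So YilN is produced and active.
SovT is produced constitutively and is active.
With repressor YilN bound, *kepB* is not transcribed.
So KepB is not produced.
Indole is absent, so LutS is inactive.
Required activator LutS is absent, so *orvA* is not transcribed.
So OrvA is not produced.
With no repressor bound, *gixX* is transcribed.

ON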